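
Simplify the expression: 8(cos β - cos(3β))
8(cos β - cos(3β)) = 8(2 sin(2β) sin β) (using Sum-to-product)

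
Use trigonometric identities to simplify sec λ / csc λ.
sec λ / csc λ = tan λ (using Reciprocal identities)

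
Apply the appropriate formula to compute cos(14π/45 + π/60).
cos(14π/45 + π/60) = cos 14π/45 cos π/60 - sin 14π/45 sin π/60 = 0.515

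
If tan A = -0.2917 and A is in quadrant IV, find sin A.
sin A = -0.28 (using tan²A + 1 = sec²A)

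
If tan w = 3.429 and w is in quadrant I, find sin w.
sin w = 0.96 (using tan²w + 1 = sec²w)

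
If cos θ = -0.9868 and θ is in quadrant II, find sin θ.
sin θ = 0.1619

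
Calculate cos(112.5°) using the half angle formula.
cos(112.5°) = -√((1 + cos 225°)/2) = -0.3827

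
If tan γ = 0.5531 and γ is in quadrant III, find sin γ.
sin γ = -0.484 (using tan²γ + 1 = sec²γ)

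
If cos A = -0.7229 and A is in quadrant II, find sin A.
sin A = 0.691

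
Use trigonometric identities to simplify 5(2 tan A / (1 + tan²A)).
5(2 tan A / (1 + tan²A)) = 5(sin(2A)) (using Double angle)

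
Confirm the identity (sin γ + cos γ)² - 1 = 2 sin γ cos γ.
LHS = sin²γ + 2 sin γ cos γ + cos²γ - 1 = (sin²γ + cos²γ) + 2 sin γ cos γ - 1 = 1 + 2 sin γ cos γ - 1 = 2 sin γ cos γ = RHS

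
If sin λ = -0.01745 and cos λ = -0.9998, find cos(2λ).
cos(2λ) = cos²λ - sin²λ = 0.9993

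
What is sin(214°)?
sin(214°) = -0.5592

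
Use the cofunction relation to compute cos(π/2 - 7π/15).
cos(π/2 - 7π/15) = sin(7π/15) = 0.9945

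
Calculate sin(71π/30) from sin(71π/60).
sin(71π/30) = 2 sin 71π/60 cos 71π/60 = 0.9135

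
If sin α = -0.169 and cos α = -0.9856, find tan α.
tan α = sin α / cos α = 0.1715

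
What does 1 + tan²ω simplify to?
1 + tan²ω = sec²ω (using Pythagorean identity)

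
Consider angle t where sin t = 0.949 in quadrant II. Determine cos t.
cos t = ±√(1 - sin²t) = -0.3153 (negative in QII)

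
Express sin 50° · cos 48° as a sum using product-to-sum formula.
sin 50° cos 48° = (1/2)[sin(50°+48°) + sin(50°-48°)]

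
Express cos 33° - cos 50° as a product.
cos 33° - cos 50° = -2 sin(41.5°) sin(-8.5°)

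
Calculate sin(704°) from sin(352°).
sin(704°) = 2 sin 352° cos 352° = -0.2756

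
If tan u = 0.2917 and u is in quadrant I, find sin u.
sin u = 0.28 (using tan²u + 1 = sec²u)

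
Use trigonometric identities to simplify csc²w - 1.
csc²w - 1 = cot²w (using Pythagorean identity)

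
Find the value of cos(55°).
cos(55°) = 0.5736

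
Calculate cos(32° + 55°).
cos(32° + 55°) = cos 32° cos 55° - sin 32° sin 55° = 0.05234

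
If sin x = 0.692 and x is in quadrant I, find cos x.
cos x = 0.7219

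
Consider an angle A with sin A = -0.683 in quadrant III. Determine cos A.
cos A = ±√(1 - sin²A) = -0.7304 (negative in QIII)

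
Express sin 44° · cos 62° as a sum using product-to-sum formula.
sin 44° cos 62° = (1/2)[sin(44°+62°) + sin(44°-62°)]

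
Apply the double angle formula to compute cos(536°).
cos(536°) = cos²268° - sin²268° = -0.9976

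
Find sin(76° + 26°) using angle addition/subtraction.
sin(76° + 26°) = sin 76° cos 26° + cos 76° sin 26° = 0.9781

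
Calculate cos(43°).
cos(43°) = 0.7314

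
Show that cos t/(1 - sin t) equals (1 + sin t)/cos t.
RHS = (1 + sin t)(1 - sin t) / (cos t(1 - sin t)) = (1 - sin²t) / (cos t(1 - sin t)) = cos²t / (cos t(1 - sin t)) = cos t/(1 - sin t) = LHS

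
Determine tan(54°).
tan(54°) = 1.376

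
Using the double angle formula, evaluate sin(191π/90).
sin(191π/90) = 2 sin 191π/180 cos 191π/180 = 0.3746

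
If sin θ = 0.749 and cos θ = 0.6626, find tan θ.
tan θ = sin θ / cos θ = 1.13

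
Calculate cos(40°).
cos(40°) = 0.766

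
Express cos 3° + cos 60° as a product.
cos 3° + cos 60° = 2 cos(31.5°) cos(-28.5°)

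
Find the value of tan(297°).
tan(297°) = -1.963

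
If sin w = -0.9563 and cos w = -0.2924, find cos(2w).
cos(2w) = cos²w - sin²w = -0.829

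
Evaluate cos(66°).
cos(66°) = 0.4067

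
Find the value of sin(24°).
sin(24°) = 0.4067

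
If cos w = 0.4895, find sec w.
sec w = 1/cos w = 2.043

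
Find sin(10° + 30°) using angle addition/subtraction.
sin(10° + 30°) = sin 10° cos 30° + cos 10° sin 30° = 0.6428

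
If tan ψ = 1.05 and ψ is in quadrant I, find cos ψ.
cos ψ = 0.6897 (using tan²ψ + 1 = sec²ψ)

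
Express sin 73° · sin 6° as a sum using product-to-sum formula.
sin 73° sin 6° = (1/2)[cos(73°-6°) - cos(73°+6°)]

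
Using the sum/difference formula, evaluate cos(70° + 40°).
cos(70° + 40°) = cos 70° cos 40° - sin 70° sin 40° = -0.342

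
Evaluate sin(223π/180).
sin(223π/180) = -0.682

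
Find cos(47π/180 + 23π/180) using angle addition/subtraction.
cos(47π/180 + 23π/180) = cos 47π/180 cos 23π/180 - sin 47π/180 sin 23π/180 = 0.342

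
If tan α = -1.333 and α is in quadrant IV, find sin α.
sin α = -0.7999 (using tan²α + 1 = sec²α)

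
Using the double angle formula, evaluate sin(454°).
sin(454°) = 2 sin 227° cos 227° = 0.9976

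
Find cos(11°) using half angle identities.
cos(11°) = √((1 + cos 22°)/2) = 0.9816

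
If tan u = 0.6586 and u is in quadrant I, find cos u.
cos u = 0.8351 (using tan²u + 1 = sec²u)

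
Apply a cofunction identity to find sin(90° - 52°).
sin(90° - 52°) = cos(52°) = 0.6157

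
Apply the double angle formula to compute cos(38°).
cos(38°) = cos²19° - sin²19° = 0.788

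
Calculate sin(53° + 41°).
sin(53° + 41°) = sin 53° cos 41° + cos 53° sin 41° = 0.9976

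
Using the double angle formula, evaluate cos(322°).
cos(322°) = cos²161° - sin²161° = 0.788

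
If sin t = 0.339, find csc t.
csc t = 1/sin t = 2.95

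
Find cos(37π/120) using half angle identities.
cos(37π/120) = √((1 + cos 37π/60)/2) = 0.5664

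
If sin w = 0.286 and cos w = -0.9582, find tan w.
tan w = sin w / cos w = -0.2985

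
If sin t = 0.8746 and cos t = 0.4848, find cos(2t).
cos(2t) = cos²t - sin²t = -0.5299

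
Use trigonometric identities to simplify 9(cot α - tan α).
9(cot α - tan α) = 9(2 cot(2α)) (using Double angle)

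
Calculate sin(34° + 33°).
sin(34° + 33°) = sin 34° cos 33° + cos 34° sin 33° = 0.9205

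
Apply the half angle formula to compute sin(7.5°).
sin(7.5°) = √((1 - cos 15°)/2) = 0.1305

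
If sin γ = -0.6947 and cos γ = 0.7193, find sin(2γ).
sin(2γ) = 2 sin γ cos γ = -0.9994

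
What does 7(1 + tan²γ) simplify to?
7(1 + tan²γ) = 7(sec²γ) (using Pythagorean identity)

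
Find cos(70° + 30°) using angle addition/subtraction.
cos(70° + 30°) = cos 70° cos 30° - sin 70° sin 30° = -0.1736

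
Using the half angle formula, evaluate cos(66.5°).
cos(66.5°) = √((1 + cos 133°)/2) = 0.3987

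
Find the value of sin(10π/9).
sin(10π/9) = -0.342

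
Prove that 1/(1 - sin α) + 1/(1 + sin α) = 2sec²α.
LHS = [(1 + sin α) + (1 - sin α)] / [(1 - sin α)(1 + sin α)] = 2/(1 - sin²α) = 2/cos²α = 2sec²α = RHS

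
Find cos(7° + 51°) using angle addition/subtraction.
cos(7° + 51°) = cos 7° cos 51° - sin 7° sin 51° = 0.5299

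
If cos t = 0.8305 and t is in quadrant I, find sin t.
sin t = 0.557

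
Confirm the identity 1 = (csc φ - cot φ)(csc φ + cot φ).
RHS = csc²φ - cot²φ = (1 + cot²φ) - cot²φ = 1 = LHS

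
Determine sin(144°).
sin(144°) = 0.5878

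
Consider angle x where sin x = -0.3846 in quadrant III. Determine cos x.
cos x = ±√(1 - sin²x) = -0.9231 (negative in QIII)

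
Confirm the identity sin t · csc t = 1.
LHS = sin t · (1/sin t) = 1 = RHS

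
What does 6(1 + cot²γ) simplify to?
6(1 + cot²γ) = 6(csc²γ) (using Pythagorean identity)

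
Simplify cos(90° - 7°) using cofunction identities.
cos(90° - 7°) = sin(7°)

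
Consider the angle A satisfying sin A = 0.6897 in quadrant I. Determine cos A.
cos A = √(1 - sin²A) = 0.7241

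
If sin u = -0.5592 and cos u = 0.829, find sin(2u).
sin(2u) = 2 sin u cos u = -0.9272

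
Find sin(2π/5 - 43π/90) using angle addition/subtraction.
sin(2π/5 - 43π/90) = sin 2π/5 cos 43π/90 - cos 2π/5 sin 43π/90 = -0.2419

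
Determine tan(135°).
tan(135°) = -1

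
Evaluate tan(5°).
tan(5°) = 0.08749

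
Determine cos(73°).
cos(73°) = 0.2924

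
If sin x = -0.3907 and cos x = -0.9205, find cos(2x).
cos(2x) = cos²x - sin²x = 0.6947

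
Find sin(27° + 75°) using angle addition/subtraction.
sin(27° + 75°) = sin 27° cos 75° + cos 27° sin 75° = 0.9781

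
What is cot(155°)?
cot(155°) = -2.145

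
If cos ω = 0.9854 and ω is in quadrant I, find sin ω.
sin ω = 0.1703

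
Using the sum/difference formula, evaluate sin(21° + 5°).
sin(21° + 5°) = sin 21° cos 5° + cos 21° sin 5° = 0.4384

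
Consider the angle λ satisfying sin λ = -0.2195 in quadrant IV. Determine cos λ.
cos λ = √(1 - sin²λ) = 0.9756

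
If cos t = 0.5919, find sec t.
sec t = 1/cos t = 1.689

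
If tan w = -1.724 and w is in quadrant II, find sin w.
sin w = 0.865 (using tan²w + 1 = sec²w)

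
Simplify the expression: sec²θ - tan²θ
sec²θ - tan²θ = 1 (using Pythagorean identity)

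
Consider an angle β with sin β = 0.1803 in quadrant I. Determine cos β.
cos β = √(1 - sin²β) = 0.9836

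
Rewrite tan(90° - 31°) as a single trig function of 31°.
tan(90° - 31°) = cot(31°)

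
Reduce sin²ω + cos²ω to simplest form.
sin²ω + cos²ω = 1 (using Pythagorean identity)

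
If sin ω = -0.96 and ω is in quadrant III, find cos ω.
cos ω = -0.28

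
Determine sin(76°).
sin(76°) = 0.9703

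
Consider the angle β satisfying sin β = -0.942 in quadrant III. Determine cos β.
cos β = ±√(1 - sin²β) = -0.3356 (negative in QIII)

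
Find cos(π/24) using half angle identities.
cos(π/24) = √((1 + cos π/12)/2) = 0.9914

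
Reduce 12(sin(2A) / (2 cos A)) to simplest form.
12(sin(2A) / (2 cos A)) = 12(sin A) (using Double angle)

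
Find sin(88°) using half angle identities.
sin(88°) = √((1 - cos 176°)/2) = 0.9994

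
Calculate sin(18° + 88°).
sin(18° + 88°) = sin 18° cos 88° + cos 18° sin 88° = 0.9613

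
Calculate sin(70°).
sin(70°) = 0.9397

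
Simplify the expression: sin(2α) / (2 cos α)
sin(2α) / (2 cos α) = sin α (using Double angle)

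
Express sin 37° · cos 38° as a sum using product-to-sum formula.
sin 37° cos 38° = (1/2)[sin(37°+38°) + sin(37°-38°)]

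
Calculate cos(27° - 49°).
cos(27° - 49°) = cos 27° cos 49° + sin 27° sin 49° = 0.9272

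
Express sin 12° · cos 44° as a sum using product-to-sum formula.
sin 12° cos 44° = (1/2)[sin(12°+44°) + sin(12°-44°)]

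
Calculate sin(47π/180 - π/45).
sin(47π/180 - π/45) = sin 47π/180 cos π/45 - cos 47π/180 sin π/45 = 0.682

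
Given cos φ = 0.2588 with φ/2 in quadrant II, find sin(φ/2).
sin(φ/2) = ±√((1 - cos φ)/2); positive since φ/2 ∈ QII, so sin(φ/2) = 0.6088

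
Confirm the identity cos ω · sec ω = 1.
LHS = cos ω · (1/cos ω) = 1 = RHS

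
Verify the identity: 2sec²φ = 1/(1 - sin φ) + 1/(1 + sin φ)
RHS = [(1 + sin φ) + (1 - sin φ)] / [(1 - sin φ)(1 + sin φ)] = 2/(1 - sin²φ) = 2/cos²φ = 2sec²φ = LHS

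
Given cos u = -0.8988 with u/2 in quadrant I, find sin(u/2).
sin(u/2) = ±√((1 - cos u)/2); positive since u/2 ∈ QI, so sin(u/2) = 0.9744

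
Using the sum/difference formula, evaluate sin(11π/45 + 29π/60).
sin(11π/45 + 29π/60) = sin 11π/45 cos 29π/60 + cos 11π/45 sin 29π/60 = 0.7547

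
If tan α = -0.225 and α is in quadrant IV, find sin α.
sin α = -0.2195 (using tan²α + 1 = sec²α)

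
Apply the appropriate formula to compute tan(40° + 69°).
tan(40° + 69°) = (tan 40° + tan 69°)/(1 - tan 40° tan 69°) = -2.904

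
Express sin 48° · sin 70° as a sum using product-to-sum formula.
sin 48° sin 70° = (1/2)[cos(48°-70°) - cos(48°+70°)]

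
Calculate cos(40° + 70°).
cos(40° + 70°) = cos 40° cos 70° - sin 40° sin 70° = -0.342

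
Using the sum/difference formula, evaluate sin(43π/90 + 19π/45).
sin(43π/90 + 19π/45) = sin 43π/90 cos 19π/45 + cos 43π/90 sin 19π/45 = 0.309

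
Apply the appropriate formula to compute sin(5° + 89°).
sin(5° + 89°) = sin 5° cos 89° + cos 5° sin 89° = 0.9976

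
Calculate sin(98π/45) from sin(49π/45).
sin(98π/45) = 2 sin 49π/45 cos 49π/45 = 0.5299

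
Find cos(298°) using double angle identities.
cos(298°) = cos²149° - sin²149° = 0.4695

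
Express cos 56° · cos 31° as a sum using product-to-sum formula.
cos 56° cos 31° = (1/2)[cos(56°-31°) + cos(56°+31°)]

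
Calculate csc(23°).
csc(23°) = 2.559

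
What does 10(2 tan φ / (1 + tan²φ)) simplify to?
10(2 tan φ / (1 + tan²φ)) = 10(sin(2φ)) (using Double angle)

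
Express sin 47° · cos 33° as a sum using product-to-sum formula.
sin 47° cos 33° = (1/2)[sin(47°+33°) + sin(47°-33°)]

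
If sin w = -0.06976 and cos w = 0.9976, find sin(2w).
sin(2w) = 2 sin w cos w = -0.1392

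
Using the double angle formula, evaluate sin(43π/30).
sin(43π/30) = 2 sin 43π/60 cos 43π/60 = -0.9781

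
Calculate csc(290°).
csc(290°) = -1.064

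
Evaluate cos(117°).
cos(117°) = -0.454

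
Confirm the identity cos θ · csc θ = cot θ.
LHS = cos θ · (1/sin θ) = cos θ/sin θ = cot θ = RHS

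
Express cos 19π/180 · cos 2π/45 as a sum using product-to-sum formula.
cos 19π/180 cos 2π/45 = (1/2)[cos(19π/180-2π/45) + cos(19π/180+2π/45)]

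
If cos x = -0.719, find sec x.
sec x = 1/cos x = -1.391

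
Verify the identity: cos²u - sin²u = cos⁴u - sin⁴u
RHS = (cos²u - sin²u)(cos²u + sin²u) = (cos²u - sin²u) · 1 = cos²u - sin²u = LHS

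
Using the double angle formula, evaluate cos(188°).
cos(188°) = cos²94° - sin²94° = -0.9903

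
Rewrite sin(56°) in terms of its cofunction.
sin(56°) = cos(90° - 56°) = cos(34°)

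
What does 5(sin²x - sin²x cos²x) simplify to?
5(sin²x - sin²x cos²x) = 5(sin⁴x) (using Factoring)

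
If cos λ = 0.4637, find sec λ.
sec λ = 1/cos λ = 2.157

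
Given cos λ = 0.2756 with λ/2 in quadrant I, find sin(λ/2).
sin(λ/2) = ±√((1 - cos λ)/2); positive since λ/2 ∈ QI, so sin(λ/2) = 0.6018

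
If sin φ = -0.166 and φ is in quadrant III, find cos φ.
cos φ = -0.9861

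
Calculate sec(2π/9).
sec(2π/9) = 1.305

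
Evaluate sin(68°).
sin(68°) = 0.9272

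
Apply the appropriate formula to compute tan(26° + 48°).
tan(26° + 48°) = (tan 26° + tan 48°)/(1 - tan 26° tan 48°) = 3.487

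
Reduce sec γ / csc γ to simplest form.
sec γ / csc γ = tan γ (using Reciprocal identities)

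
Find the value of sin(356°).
sin(356°) = -0.06976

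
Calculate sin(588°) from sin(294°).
sin(588°) = 2 sin 294° cos 294° = -0.7431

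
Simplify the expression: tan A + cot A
tan A + cot A = sec A csc A (using Quotient identities)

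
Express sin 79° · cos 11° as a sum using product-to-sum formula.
sin 79° cos 11° = (1/2)[sin(79°+11°) + sin(79°-11°)]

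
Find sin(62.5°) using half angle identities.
sin(62.5°) = √((1 - cos 125°)/2) = 0.887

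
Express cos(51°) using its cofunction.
cos(51°) = sin(90° - 51°) = sin(39°)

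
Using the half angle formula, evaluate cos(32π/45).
cos(32π/45) = -√((1 + cos 64π/45)/2) = -0.6157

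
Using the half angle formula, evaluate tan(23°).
tan(23°) = sin 46° / (1 + cos 46°) = 0.4245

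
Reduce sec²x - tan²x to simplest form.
sec²x - tan²x = 1 (using Pythagorean identity)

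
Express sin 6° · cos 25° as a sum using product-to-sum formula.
sin 6° cos 25° = (1/2)[sin(6°+25°) + sin(6°-25°)]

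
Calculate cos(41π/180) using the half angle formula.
cos(41π/180) = √((1 + cos 41π/90)/2) = 0.7547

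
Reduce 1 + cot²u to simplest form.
1 + cot²u = csc²u (using Pythagorean identity)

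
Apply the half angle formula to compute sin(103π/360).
sin(103π/360) = √((1 - cos 103π/180)/2) = 0.7826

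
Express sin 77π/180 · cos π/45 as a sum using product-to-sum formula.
sin 77π/180 cos π/45 = (1/2)[sin(77π/180+π/45) + sin(77π/180-π/45)]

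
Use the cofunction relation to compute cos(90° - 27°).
cos(90° - 27°) = sin(27°) = 0.454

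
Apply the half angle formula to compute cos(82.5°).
cos(82.5°) = √((1 + cos 165°)/2) = 0.1305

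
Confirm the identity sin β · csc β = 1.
LHS = sin β · (1/sin β) = 1 = RHS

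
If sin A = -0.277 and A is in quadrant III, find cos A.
cos A = -0.9609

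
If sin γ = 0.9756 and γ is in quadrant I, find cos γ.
cos γ = 0.2196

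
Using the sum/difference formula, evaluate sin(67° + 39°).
sin(67° + 39°) = sin 67° cos 39° + cos 67° sin 39° = 0.9613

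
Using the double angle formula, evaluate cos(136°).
cos(136°) = cos²68° - sin²68° = -0.7193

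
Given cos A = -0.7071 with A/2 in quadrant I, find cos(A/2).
cos(A/2) = ±√((1 + cos A)/2); positive since A/2 ∈ QI, so cos(A/2) = 0.3827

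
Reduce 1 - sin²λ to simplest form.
1 - sin²λ = cos²λ (using Pythagorean identity)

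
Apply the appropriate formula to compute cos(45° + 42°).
cos(45° + 42°) = cos 45° cos 42° - sin 45° sin 42° = 0.05234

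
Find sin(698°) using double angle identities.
sin(698°) = 2 sin 349° cos 349° = -0.3746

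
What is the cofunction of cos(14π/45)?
cos(14π/45) = sin(π/2 - 14π/45) = sin(17π/90)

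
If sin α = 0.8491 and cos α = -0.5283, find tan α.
tan α = sin α / cos α = -1.607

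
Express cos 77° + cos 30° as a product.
cos 77° + cos 30° = 2 cos(53.5°) cos(23.5°)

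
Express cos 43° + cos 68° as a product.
cos 43° + cos 68° = 2 cos(55.5°) cos(-12.5°)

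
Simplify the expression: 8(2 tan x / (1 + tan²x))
8(2 tan x / (1 + tan²x)) = 8(sin(2x)) (using Double angle)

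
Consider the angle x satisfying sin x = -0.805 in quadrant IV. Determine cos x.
cos x = √(1 - sin²x) = 0.5933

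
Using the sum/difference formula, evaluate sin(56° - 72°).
sin(56° - 72°) = sin 56° cos 72° - cos 56° sin 72° = -0.2756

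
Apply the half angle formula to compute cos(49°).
cos(49°) = √((1 + cos 98°)/2) = 0.6561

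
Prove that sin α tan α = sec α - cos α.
RHS = 1/cos α - cos α = (1 - cos²α)/cos α = sin²α/cos α = sin α · (sin α/cos α) = sin α tan α = LHS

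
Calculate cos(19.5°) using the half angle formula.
cos(19.5°) = √((1 + cos 39°)/2) = 0.9426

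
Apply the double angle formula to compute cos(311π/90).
cos(311π/90) = cos²311π/180 - sin²311π/180 = -0.1392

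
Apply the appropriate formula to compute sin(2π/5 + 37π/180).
sin(2π/5 + 37π/180) = sin 2π/5 cos 37π/180 + cos 2π/5 sin 37π/180 = 0.9455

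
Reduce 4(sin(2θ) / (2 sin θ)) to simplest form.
4(sin(2θ) / (2 sin θ)) = 4(cos θ) (using Double angle)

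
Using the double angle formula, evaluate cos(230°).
cos(230°) = cos²115° - sin²115° = -0.6428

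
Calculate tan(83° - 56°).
tan(83° - 56°) = (tan 83° - tan 56°)/(1 + tan 83° tan 56°) = 0.5095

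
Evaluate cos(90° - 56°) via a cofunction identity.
cos(90° - 56°) = sin(56°) = 0.829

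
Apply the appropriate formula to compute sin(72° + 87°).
sin(72° + 87°) = sin 72° cos 87° + cos 72° sin 87° = 0.3584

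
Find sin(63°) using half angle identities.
sin(63°) = √((1 - cos 126°)/2) = 0.891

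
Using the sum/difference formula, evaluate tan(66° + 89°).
tan(66° + 89°) = (tan 66° + tan 89°)/(1 - tan 66° tan 89°) = -0.4663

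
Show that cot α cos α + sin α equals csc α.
LHS = cos²α/sin α + sin α = (cos²α + sin²α)/sin α = 1/sin α = csc α = RHS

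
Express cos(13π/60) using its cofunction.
cos(13π/60) = sin(π/2 - 13π/60) = sin(17π/60)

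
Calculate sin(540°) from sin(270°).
sin(540°) = 2 sin 270° cos 270° = 0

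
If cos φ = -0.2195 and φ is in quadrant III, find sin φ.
sin φ = -0.9756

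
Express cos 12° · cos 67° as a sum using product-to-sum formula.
cos 12° cos 67° = (1/2)[cos(12°-67°) + cos(12°+67°)]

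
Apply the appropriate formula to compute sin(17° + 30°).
sin(17° + 30°) = sin 17° cos 30° + cos 17° sin 30° = 0.7314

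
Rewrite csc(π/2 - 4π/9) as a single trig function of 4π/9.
csc(π/2 - 4π/9) = sec(4π/9)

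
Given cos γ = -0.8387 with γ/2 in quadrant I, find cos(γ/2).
cos(γ/2) = ±√((1 + cos γ)/2); positive since γ/2 ∈ QI, so cos(γ/2) = 0.284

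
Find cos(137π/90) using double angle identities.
cos(137π/90) = cos²137π/180 - sin²137π/180 = 0.06976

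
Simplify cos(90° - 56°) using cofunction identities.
cos(90° - 56°) = sin(56°)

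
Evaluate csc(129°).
csc(129°) = 1.287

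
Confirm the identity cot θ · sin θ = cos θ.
LHS = (cos θ/sin θ) · sin θ = cos θ = RHS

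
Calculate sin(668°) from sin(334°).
sin(668°) = 2 sin 334° cos 334° = -0.788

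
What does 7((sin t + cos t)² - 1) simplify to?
7((sin t + cos t)² - 1) = 7(sin(2t)) (using Pythagorean + double angle)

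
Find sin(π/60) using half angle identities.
sin(π/60) = √((1 - cos π/30)/2) = 0.05234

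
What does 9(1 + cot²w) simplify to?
9(1 + cot²w) = 9(csc²w) (using Pythagorean identity)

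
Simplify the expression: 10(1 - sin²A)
10(1 - sin²A) = 10(cos²A) (using Pythagorean identity)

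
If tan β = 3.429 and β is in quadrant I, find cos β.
cos β = 0.28 (using tan²β + 1 = sec²β)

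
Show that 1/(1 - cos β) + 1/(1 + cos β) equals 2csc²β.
LHS = [(1 + cos β) + (1 - cos β)] / [(1 - cos β)(1 + cos β)] = 2/(1 - cos²β) = 2/sin²β = 2csc²β = RHS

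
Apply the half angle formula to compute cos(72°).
cos(72°) = √((1 + cos 144°)/2) = 0.309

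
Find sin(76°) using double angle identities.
sin(76°) = 2 sin 38° cos 38° = 0.9703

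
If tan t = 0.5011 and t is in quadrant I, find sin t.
sin t = 0.448 (using tan²t + 1 = sec²t)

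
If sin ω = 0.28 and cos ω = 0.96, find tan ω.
tan ω = sin ω / cos ω = 0.2917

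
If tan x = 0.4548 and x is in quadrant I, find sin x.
sin x = 0.414 (using tan²x + 1 = sec²x)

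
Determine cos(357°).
cos(357°) = 0.9986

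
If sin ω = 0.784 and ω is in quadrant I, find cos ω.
cos ω = 0.6208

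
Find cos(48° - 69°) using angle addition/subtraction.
cos(48° - 69°) = cos 48° cos 69° + sin 48° sin 69° = 0.9336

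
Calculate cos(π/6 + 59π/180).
cos(π/6 + 59π/180) = cos π/6 cos 59π/180 - sin π/6 sin 59π/180 = 0.01745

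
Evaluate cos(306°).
cos(306°) = 0.5878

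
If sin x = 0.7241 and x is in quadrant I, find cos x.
cos x = 0.6897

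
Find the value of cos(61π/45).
cos(61π/45) = -0.4384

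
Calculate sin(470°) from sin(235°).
sin(470°) = 2 sin 235° cos 235° = 0.9397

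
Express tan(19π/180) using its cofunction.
tan(19π/180) = cot(π/2 - 19π/180) = cot(71π/180)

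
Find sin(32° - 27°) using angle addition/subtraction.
sin(32° - 27°) = sin 32° cos 27° - cos 32° sin 27° = 0.08716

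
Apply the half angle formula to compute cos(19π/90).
cos(19π/90) = √((1 + cos 19π/45)/2) = 0.788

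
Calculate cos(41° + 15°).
cos(41° + 15°) = cos 41° cos 15° - sin 41° sin 15° = 0.5592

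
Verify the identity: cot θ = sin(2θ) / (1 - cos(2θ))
RHS = 2 sin θ cos θ / (2sin²θ) = cos θ/sin θ = cot θ = LHS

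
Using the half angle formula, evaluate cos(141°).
cos(141°) = -√((1 + cos 282°)/2) = -0.7771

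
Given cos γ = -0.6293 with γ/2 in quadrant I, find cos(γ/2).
cos(γ/2) = ±√((1 + cos γ)/2); positive since γ/2 ∈ QI, so cos(γ/2) = 0.4305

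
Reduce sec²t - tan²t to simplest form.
sec²t - tan²t = 1 (using Pythagorean identity)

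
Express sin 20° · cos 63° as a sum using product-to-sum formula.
sin 20° cos 63° = (1/2)[sin(20°+63°) + sin(20°-63°)]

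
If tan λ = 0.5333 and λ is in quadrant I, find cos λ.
cos λ = 0.8824 (using tan²λ + 1 = sec²λ)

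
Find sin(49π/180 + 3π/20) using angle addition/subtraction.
sin(49π/180 + 3π/20) = sin 49π/180 cos 3π/20 + cos 49π/180 sin 3π/20 = 0.9703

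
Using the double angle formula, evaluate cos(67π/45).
cos(67π/45) = cos²67π/90 - sin²67π/90 = -0.0349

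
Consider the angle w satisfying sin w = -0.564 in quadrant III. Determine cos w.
cos w = ±√(1 - sin²w) = -0.8258 (negative in QIII)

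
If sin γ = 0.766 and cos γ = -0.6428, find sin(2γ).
sin(2γ) = 2 sin γ cos γ = -0.9848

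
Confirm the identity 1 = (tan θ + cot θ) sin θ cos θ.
RHS = (sin θ/cos θ + cos θ/sin θ) sin θ cos θ = ((sin²θ + cos²θ)/(sin θ cos θ)) · sin θ cos θ = sin²θ + cos²θ = 1 = LHS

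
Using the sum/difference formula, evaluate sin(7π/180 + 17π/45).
sin(7π/180 + 17π/45) = sin 7π/180 cos 17π/45 + cos 7π/180 sin 17π/45 = (√6+√2)/4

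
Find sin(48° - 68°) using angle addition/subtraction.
sin(48° - 68°) = sin 48° cos 68° - cos 48° sin 68° = -0.342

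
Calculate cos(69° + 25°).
cos(69° + 25°) = cos 69° cos 25° - sin 69° sin 25° = -0.06976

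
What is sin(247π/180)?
sin(247π/180) = -0.9205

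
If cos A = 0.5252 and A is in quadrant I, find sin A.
sin A = 0.851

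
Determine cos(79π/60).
cos(79π/60) = -0.5446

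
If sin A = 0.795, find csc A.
csc A = 1/sin A = 1.258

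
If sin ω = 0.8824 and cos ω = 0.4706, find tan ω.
tan ω = sin ω / cos ω = 1.875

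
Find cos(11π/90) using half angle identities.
cos(11π/90) = √((1 + cos 11π/45)/2) = 0.9272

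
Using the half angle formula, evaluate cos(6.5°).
cos(6.5°) = √((1 + cos 13°)/2) = 0.9936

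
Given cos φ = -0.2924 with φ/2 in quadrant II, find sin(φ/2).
sin(φ/2) = ±√((1 - cos φ)/2); positive since φ/2 ∈ QII, so sin(φ/2) = 0.8039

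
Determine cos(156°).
cos(156°) = -0.9135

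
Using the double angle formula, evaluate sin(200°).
sin(200°) = 2 sin 100° cos 100° = -0.342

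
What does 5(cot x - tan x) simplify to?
5(cot x - tan x) = 5(2 cot(2x)) (using Double angle)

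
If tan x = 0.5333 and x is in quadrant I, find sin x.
sin x = 0.4706 (using tan²x + 1 = sec²x)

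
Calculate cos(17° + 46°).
cos(17° + 46°) = cos 17° cos 46° - sin 17° sin 46° = 0.454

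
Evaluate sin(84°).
sin(84°) = 0.9945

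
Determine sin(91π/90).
sin(91π/90) = -0.0349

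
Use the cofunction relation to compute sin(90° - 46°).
sin(90° - 46°) = cos(46°) = 0.6947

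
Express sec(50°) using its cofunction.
sec(50°) = csc(90° - 50°) = csc(40°)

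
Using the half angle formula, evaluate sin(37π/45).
sin(37π/45) = √((1 - cos 74π/45)/2) = 0.5299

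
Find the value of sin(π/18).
sin(π/18) = 0.1736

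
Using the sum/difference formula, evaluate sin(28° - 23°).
sin(28° - 23°) = sin 28° cos 23° - cos 28° sin 23° = 0.08716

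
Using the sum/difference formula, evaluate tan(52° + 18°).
tan(52° + 18°) = (tan 52° + tan 18°)/(1 - tan 52° tan 18°) = 2.747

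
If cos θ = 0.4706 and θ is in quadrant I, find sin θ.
sin θ = 0.8823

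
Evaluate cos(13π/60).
cos(13π/60) = 0.7771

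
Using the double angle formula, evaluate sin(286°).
sin(286°) = 2 sin 143° cos 143° = -0.9613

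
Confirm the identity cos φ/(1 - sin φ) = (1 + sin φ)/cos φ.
RHS = (1 + sin φ)(1 - sin φ) / (cos φ(1 - sin φ)) = (1 - sin²φ) / (cos φ(1 - sin φ)) = cos²φ / (cos φ(1 - sin φ)) = cos φ/(1 - sin φ) = LHS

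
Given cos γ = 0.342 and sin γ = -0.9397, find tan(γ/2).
tan(γ/2) = sin γ / (1 + cos γ) = -0.7002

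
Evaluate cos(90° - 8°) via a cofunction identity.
cos(90° - 8°) = sin(8°) = 0.1392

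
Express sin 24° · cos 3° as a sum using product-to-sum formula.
sin 24° cos 3° = (1/2)[sin(24°+3°) + sin(24°-3°)]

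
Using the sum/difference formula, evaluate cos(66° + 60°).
cos(66° + 60°) = cos 66° cos 60° - sin 66° sin 60° = -0.5878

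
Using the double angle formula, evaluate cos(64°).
cos(64°) = 1 - 2sin²32° = 0.4384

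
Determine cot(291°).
cot(291°) = -0.3839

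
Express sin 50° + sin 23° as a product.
sin 50° + sin 23° = 2 sin(36.5°) cos(13.5°)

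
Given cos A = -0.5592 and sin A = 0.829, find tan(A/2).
tan(A/2) = sin A / (1 + cos A) = 1.881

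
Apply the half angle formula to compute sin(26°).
sin(26°) = √((1 - cos 52°)/2) = 0.4384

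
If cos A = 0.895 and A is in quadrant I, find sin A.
sin A = 0.4461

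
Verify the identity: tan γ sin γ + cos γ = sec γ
LHS = sin²γ/cos γ + cos γ = (sin²γ + cos²γ)/cos γ = 1/cos γ = sec γ = RHS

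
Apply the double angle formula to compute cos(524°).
cos(524°) = 1 - 2sin²262° = -0.9613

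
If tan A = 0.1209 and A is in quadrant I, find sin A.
sin A = 0.12 (using tan²A + 1 = sec²A)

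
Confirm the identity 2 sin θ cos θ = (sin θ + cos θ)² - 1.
RHS = sin²θ + 2 sin θ cos θ + cos²θ - 1 = (sin²θ + cos²θ) + 2 sin θ cos θ - 1 = 1 + 2 sin θ cos θ - 1 = 2 sin θ cos θ = LHS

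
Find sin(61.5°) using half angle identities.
sin(61.5°) = √((1 - cos 123°)/2) = 0.8788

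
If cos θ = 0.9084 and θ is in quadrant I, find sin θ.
sin θ = 0.4181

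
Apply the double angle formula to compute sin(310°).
sin(310°) = 2 sin 155° cos 155° = -0.766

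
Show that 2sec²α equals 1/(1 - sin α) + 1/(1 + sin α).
RHS = [(1 + sin α) + (1 - sin α)] / [(1 - sin α)(1 + sin α)] = 2/(1 - sin²α) = 2/cos²α = 2sec²α = LHS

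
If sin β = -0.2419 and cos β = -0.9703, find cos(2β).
cos(2β) = cos²β - sin²β = 0.883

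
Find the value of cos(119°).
cos(119°) = -0.4848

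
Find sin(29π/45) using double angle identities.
sin(29π/45) = 2 sin 29π/90 cos 29π/90 = 0.8988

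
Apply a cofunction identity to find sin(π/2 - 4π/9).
sin(π/2 - 4π/9) = cos(4π/9) = 0.1736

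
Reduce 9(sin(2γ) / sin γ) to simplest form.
9(sin(2γ) / sin γ) = 9(2 cos γ) (using Double angle)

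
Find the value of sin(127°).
sin(127°) = 0.7986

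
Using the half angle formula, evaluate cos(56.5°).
cos(56.5°) = √((1 + cos 113°)/2) = 0.5519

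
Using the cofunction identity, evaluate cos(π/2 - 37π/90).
cos(π/2 - 37π/90) = sin(37π/90) = 0.9613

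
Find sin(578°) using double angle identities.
sin(578°) = 2 sin 289° cos 289° = -0.6157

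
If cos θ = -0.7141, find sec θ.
sec θ = 1/cos θ = -1.4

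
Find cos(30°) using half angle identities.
cos(30°) = √((1 + cos 60°)/2) = √3/2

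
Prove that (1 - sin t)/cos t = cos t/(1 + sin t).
LHS = (1 - sin t)(1 + sin t) / (cos t(1 + sin t)) = (1 - sin²t) / (cos t(1 + sin t)) = cos²t / (cos t(1 + sin t)) = cos t/(1 + sin t) = RHS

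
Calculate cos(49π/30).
cos(49π/30) = 0.4067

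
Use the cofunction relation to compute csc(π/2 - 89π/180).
csc(π/2 - 89π/180) = sec(89π/180) = 57.3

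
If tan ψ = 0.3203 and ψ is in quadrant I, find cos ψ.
cos ψ = 0.9523 (using tan²ψ + 1 = sec²ψ)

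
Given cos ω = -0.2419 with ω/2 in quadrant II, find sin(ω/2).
sin(ω/2) = ±√((1 - cos ω)/2); positive since ω/2 ∈ QII, so sin(ω/2) = 0.788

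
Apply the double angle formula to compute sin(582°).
sin(582°) = 2 sin 291° cos 291° = -0.6691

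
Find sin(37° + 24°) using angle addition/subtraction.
sin(37° + 24°) = sin 37° cos 24° + cos 37° sin 24° = 0.8746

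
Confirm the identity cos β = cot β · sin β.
RHS = (cos β/sin β) · sin β = cos β = LHS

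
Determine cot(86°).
cot(86°) = 0.06993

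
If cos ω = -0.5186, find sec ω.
sec ω = 1/cos ω = -1.928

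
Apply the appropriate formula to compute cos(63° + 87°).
cos(63° + 87°) = cos 63° cos 87° - sin 63° sin 87° = -√3/2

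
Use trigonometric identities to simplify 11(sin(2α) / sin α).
11(sin(2α) / sin α) = 11(2 cos α) (using Double angle)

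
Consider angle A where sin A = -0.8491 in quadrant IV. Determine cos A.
cos A = √(1 - sin²A) = 0.5282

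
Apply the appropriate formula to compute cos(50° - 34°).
cos(50° - 34°) = cos 50° cos 34° + sin 50° sin 34° = 0.9613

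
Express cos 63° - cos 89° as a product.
cos 63° - cos 89° = -2 sin(76°) sin(-13°)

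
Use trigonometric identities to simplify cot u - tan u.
cot u - tan u = 2 cot(2u) (using Double angle)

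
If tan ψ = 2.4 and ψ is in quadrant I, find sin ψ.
sin ψ = 0.9231 (using tan²ψ + 1 = sec²ψ)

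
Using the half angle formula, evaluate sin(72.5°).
sin(72.5°) = √((1 - cos 145°)/2) = 0.9537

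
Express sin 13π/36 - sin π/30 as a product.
sin 13π/36 - sin π/30 = 2 cos(71π/360) sin(59π/360)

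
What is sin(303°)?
sin(303°) = -0.8387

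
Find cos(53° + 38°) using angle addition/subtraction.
cos(53° + 38°) = cos 53° cos 38° - sin 53° sin 38° = -0.01745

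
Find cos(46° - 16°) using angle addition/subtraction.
cos(46° - 16°) = cos 46° cos 16° + sin 46° sin 16° = √3/2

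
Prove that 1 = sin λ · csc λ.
RHS = sin λ · (1/sin λ) = 1 = LHS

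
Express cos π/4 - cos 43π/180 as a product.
cos π/4 - cos 43π/180 = -2 sin(11π/45) sin(π/180)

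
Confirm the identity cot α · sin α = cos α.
LHS = (cos α/sin α) · sin α = cos α = RHS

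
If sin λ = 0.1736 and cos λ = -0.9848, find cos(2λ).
cos(2λ) = cos²λ - sin²λ = 0.9397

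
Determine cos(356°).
cos(356°) = 0.9976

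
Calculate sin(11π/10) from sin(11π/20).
sin(11π/10) = 2 sin 11π/20 cos 11π/20 = -0.309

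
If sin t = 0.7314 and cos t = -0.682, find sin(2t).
sin(2t) = 2 sin t cos t = -0.9976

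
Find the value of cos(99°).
cos(99°) = -0.1564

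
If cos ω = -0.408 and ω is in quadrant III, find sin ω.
sin ω = -0.913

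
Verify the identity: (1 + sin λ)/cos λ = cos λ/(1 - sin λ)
LHS = (1 + sin λ)(1 - sin λ) / (cos λ(1 - sin λ)) = (1 - sin²λ) / (cos λ(1 - sin λ)) = cos²λ / (cos λ(1 - sin λ)) = cos λ/(1 - sin λ) = RHS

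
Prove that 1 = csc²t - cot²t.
RHS = 1/sin²t - cos²t/sin²t = (1 - cos²t)/sin²t = sin²t/sin²t = 1 = LHS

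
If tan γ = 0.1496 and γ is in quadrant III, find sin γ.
sin γ = -0.148 (using tan²γ + 1 = sec²γ)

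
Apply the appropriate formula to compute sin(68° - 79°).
sin(68° - 79°) = sin 68° cos 79° - cos 68° sin 79° = -0.1908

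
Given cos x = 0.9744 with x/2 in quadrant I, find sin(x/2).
sin(x/2) = ±√((1 - cos x)/2); positive since x/2 ∈ QI, so sin(x/2) = 0.1131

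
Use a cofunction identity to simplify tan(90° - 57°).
tan(90° - 57°) = cot(57°)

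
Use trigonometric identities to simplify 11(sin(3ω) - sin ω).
11(sin(3ω) - sin ω) = 11(2 cos(2ω) sin ω) (using Sum-to-product)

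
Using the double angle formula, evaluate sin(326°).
sin(326°) = 2 sin 163° cos 163° = -0.5592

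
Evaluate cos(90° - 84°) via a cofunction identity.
cos(90° - 84°) = sin(84°) = 0.9945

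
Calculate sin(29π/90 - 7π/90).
sin(29π/90 - 7π/90) = sin 29π/90 cos 7π/90 - cos 29π/90 sin 7π/90 = 0.6947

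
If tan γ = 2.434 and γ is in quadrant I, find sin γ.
sin γ = 0.925 (using tan²γ + 1 = sec²γ)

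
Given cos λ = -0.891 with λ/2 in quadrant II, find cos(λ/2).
cos(λ/2) = ±√((1 + cos λ)/2); negative since λ/2 ∈ QII, so cos(λ/2) = -0.2335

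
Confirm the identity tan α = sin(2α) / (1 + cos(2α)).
RHS = 2 sin α cos α / (2cos²α) = sin α/cos α = tan α = LHS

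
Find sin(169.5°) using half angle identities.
sin(169.5°) = √((1 - cos 339°)/2) = 0.1822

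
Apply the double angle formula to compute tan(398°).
tan(398°) = 2 tan 199° / (1 - tan²199°) = 0.7813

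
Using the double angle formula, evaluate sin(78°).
sin(78°) = 2 sin 39° cos 39° = 0.9781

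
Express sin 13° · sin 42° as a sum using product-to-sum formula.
sin 13° sin 42° = (1/2)[cos(13°-42°) - cos(13°+42°)]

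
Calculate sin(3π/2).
sin(3π/2) = -1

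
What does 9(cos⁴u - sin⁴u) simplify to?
9(cos⁴u - sin⁴u) = 9(cos(2u)) (using Factoring + double angle)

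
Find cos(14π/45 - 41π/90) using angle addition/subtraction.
cos(14π/45 - 41π/90) = cos 14π/45 cos 41π/90 + sin 14π/45 sin 41π/90 = 0.8988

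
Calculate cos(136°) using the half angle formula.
cos(136°) = -√((1 + cos 272°)/2) = -0.7193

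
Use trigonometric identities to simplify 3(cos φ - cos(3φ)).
3(cos φ - cos(3φ)) = 3(2 sin(2φ) sin φ) (using Sum-to-product)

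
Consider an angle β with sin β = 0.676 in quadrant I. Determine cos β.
cos β = √(1 - sin²β) = 0.7369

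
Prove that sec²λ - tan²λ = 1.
LHS = 1/cos²λ - sin²λ/cos²λ = (1 - sin²λ)/cos²λ = cos²λ/cos²λ = 1 = RHS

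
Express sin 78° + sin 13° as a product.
sin 78° + sin 13° = 2 sin(45.5°) cos(32.5°)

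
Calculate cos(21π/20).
cos(21π/20) = -0.9877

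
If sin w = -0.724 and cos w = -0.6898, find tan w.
tan w = sin w / cos w = 1.05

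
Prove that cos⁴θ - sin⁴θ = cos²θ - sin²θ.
LHS = (cos²θ - sin²θ)(cos²θ + sin²θ) = (cos²θ - sin²θ) · 1 = cos²θ - sin²θ = RHS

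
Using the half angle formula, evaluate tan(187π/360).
tan(187π/360) = sin 187π/180 / (1 + cos 187π/180) = -16.35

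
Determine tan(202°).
tan(202°) = 0.404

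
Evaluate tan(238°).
tan(238°) = 1.6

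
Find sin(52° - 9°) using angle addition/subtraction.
sin(52° - 9°) = sin 52° cos 9° - cos 52° sin 9° = 0.682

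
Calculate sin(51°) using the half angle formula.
sin(51°) = √((1 - cos 102°)/2) = 0.7771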